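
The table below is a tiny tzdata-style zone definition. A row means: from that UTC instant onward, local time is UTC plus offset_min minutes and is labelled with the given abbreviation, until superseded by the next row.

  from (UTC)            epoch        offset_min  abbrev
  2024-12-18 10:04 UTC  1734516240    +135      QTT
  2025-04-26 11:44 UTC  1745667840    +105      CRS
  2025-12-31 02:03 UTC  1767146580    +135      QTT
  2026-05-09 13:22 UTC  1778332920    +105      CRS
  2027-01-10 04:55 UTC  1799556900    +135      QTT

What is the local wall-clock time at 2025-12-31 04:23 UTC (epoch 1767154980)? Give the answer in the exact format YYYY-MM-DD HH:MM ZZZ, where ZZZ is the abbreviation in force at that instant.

2025-12-31 06:38 QTT

Query: 2025-12-31 04:23 UTC
Rule 3/5 (QTT, +02:15): 2025-12-31 02:03 UTC ≤ query < 2026-05-09 13:22 UTC
4·60 + 23 + 135 = 398 min
398 = 0·1440 + 398; 398 = 6·60 + 38 → 06:38, same day
→ 2025-12-31 06:38 QTT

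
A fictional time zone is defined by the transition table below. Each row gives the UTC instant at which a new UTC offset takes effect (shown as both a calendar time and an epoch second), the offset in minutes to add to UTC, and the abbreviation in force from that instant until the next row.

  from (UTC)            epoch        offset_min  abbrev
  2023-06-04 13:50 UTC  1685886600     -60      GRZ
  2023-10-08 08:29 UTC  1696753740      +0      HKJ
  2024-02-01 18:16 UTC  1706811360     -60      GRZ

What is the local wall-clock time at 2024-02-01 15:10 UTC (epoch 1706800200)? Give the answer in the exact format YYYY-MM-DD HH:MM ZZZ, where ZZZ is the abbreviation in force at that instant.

Query: 2024-02-01 15:10 UTC
Rule 2/3 (HKJ, +00:00): 2023-10-08 08:29 UTC ≤ query < 2024-02-01 18:16 UTC
15·60 + 10 + 0 = 910 min
910 = 0·1440 + 910; 910 = 15·60 + 10 → 15:10, same day
→ 2024-02-01 15:10 HKJ

2024-02-01 15:10 HKJ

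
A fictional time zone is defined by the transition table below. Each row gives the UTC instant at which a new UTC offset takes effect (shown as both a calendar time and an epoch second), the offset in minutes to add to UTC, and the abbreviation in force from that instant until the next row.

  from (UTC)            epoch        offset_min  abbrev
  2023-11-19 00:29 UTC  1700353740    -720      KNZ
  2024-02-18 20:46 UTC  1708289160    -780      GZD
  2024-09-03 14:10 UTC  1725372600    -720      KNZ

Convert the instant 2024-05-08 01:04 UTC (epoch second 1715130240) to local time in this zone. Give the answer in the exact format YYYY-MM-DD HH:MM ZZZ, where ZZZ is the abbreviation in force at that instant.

2024-05-07 12:04 GZD

Query: 2024-05-08 01:04 UTC
Rule 2/3 (GZD, -13:00): 2024-02-18 20:46 UTC ≤ query < 2024-09-03 14:10 UTC
1·60 + 4 - 780 = -716 min
-716 = -1·1440 + 724; 724 = 12·60 + 4 → 12:04, 2024-05-08 - 1 day = 2024-05-07
→ 2024-05-07 12:04 GZD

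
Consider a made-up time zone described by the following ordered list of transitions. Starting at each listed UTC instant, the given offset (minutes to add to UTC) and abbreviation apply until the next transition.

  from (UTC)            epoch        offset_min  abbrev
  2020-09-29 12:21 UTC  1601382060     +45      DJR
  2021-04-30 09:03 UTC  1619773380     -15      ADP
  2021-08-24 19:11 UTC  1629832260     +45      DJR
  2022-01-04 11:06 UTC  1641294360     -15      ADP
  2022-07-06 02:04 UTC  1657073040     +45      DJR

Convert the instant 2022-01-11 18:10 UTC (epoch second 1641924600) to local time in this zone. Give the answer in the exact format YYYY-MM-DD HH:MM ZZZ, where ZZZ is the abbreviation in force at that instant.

2022-01-11 17:55 ADP

Query: 2022-01-11 18:10 UTC
Rule 4/5 (ADP, -00:15): 2022-01-04 11:06 UTC ≤ query < 2022-07-06 02:04 UTC
18·60 + 10 - 15 = 1075 min
1075 = 0·1440 + 1075; 1075 = 17·60 + 55 → 17:55, same day
→ 2022-01-11 17:55 ADP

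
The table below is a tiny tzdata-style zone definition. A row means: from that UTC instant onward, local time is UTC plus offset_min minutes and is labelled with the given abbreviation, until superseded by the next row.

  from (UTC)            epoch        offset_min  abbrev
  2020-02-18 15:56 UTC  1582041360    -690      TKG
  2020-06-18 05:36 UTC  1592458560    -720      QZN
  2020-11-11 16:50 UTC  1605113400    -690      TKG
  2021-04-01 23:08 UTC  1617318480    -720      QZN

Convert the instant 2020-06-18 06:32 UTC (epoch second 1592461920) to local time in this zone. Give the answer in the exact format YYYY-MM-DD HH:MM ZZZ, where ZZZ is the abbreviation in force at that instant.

Query: 2020-06-18 06:32 UTC
Rule 2/4 (QZN, -12:00): 2020-06-18 05:36 UTC ≤ query < 2020-11-11 16:50 UTC
6·60 + 32 - 720 = -328 min
-328 = -1·1440 + 1112; 1112 = 18·60 + 32 → 18:32, 2020-06-18 - 1 day = 2020-06-17
→ 2020-06-17 18:32 QZN

2020-06-17 18:32 QZN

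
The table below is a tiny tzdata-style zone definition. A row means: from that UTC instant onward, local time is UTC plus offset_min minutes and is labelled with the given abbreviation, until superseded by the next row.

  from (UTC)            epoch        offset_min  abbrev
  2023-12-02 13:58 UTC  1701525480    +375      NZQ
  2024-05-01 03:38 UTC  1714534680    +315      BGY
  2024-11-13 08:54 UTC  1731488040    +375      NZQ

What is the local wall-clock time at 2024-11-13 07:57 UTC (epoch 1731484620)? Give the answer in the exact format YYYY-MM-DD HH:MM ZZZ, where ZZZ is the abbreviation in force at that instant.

2024-11-13 13:12 BGY

Query: 2024-11-13 07:57 UTC
Rule 2/3 (BGY, +05:15): 2024-05-01 03:38 UTC ≤ query < 2024-11-13 08:54 UTC
7·60 + 57 + 315 = 792 min
792 = 0·1440 + 792; 792 = 13·60 + 12 → 13:12, same day
→ 2024-11-13 13:12 BGY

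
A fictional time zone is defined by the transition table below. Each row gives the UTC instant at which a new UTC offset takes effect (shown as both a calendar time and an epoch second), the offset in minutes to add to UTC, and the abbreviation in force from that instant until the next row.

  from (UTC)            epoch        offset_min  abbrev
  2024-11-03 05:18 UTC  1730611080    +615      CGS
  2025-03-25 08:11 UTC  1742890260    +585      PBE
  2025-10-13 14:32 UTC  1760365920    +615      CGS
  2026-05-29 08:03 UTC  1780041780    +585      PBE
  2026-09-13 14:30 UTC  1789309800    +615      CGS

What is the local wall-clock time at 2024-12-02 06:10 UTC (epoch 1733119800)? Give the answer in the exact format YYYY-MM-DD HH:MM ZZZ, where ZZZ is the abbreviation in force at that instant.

2024-12-02 16:25 CGS

Query: 2024-12-02 06:10 UTC
Rule 1/5 (CGS, +10:15): 2024-11-03 05:18 UTC ≤ query < 2025-03-25 08:11 UTC
6·60 + 10 + 615 = 985 min
985 = 0·1440 + 985; 985 = 16·60 + 25 → 16:25, same day
→ 2024-12-02 16:25 CGS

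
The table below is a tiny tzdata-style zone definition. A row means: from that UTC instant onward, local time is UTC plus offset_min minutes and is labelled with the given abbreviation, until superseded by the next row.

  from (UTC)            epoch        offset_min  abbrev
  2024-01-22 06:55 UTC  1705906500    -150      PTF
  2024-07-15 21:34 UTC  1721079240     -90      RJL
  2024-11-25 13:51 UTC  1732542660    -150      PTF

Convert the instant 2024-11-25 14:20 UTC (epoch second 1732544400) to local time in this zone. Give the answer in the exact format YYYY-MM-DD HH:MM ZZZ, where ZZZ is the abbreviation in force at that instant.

Query: 2024-11-25 14:20 UTC
Rule 3/3 (PTF, -02:30): 2024-11-25 13:51 UTC ≤ query < +∞
14·60 + 20 - 150 = 710 min
710 = 0·1440 + 710; 710 = 11·60 + 50 → 11:50, same day
→ 2024-11-25 11:50 PTF

2024-11-25 11:50 PTF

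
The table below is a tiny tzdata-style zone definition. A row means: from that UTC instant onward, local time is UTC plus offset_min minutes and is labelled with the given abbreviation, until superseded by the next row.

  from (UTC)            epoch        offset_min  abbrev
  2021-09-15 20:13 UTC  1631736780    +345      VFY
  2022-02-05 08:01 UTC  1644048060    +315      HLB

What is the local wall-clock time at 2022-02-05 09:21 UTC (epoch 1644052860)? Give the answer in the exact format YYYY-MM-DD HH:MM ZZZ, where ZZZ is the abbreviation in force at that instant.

Query: 2022-02-05 09:21 UTC
Rule 2/2 (HLB, +05:15): 2022-02-05 08:01 UTC ≤ query < +∞
9·60 + 21 + 315 = 876 min
876 = 0·1440 + 876; 876 = 14·60 + 36 → 14:36, same day
→ 2022-02-05 14:36 HLB

2022-02-05 14:36 HLB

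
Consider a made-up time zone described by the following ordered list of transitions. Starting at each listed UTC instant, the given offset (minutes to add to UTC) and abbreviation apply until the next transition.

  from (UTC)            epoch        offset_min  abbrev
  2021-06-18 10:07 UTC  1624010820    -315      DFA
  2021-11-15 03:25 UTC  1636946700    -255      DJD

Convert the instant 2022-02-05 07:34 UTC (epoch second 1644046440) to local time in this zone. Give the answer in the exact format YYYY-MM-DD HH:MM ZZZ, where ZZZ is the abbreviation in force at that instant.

Query: 2022-02-05 07:34 UTC
Rule 2/2 (DJD, -04:15): 2021-11-15 03:25 UTC ≤ query < +∞
7·60 + 34 - 255 = 199 min
199 = 0·1440 + 199; 199 = 3·60 + 19 → 03:19, same day
→ 2022-02-05 03:19 DJD

2022-02-05 03:19 DJD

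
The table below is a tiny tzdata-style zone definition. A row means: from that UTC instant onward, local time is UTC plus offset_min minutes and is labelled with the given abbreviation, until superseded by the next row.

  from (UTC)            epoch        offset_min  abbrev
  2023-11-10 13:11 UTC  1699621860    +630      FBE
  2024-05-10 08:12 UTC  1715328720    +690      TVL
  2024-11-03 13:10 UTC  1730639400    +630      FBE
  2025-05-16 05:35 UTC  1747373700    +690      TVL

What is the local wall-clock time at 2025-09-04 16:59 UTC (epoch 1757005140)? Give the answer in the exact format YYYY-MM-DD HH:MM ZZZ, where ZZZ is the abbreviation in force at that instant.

Query: 2025-09-04 16:59 UTC
Rule 4/4 (TVL, +11:30): 2025-05-16 05:35 UTC ≤ query < +∞
16·60 + 59 + 690 = 1709 min
1709 = 1·1440 + 269; 269 = 4·60 + 29 → 04:29, 2025-09-04 + 1 day = 2025-09-05
→ 2025-09-05 04:29 TVL

2025-09-05 04:29 TVL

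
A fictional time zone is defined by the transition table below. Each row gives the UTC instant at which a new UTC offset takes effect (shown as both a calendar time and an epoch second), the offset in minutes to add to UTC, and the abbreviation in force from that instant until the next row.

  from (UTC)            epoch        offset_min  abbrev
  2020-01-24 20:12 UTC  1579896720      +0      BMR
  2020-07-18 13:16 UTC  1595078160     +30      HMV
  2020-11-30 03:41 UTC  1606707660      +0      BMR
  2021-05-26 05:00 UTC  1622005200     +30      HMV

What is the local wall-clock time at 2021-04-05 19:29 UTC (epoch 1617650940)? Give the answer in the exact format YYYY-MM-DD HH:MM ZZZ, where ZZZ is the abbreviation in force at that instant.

2021-04-05 19:29 BMR

Query: 2021-04-05 19:29 UTC
Rule 3/4 (BMR, +00:00): 2020-11-30 03:41 UTC ≤ query < 2021-05-26 05:00 UTC
19·60 + 29 + 0 = 1169 min
1169 = 0·1440 + 1169; 1169 = 19·60 + 29 → 19:29, same day
→ 2021-04-05 19:29 BMR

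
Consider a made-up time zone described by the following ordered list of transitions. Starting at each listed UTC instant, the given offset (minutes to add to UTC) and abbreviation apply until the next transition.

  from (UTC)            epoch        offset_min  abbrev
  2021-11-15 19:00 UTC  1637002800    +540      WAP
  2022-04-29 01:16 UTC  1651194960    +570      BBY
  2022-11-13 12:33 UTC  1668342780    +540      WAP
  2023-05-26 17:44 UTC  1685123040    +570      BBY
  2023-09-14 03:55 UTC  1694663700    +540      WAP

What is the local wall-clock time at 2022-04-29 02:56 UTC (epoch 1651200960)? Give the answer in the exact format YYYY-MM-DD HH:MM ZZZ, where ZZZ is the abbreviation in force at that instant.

Query: 2022-04-29 02:56 UTC
Rule 2/5 (BBY, +09:30): 2022-04-29 01:16 UTC ≤ query < 2022-11-13 12:33 UTC
2·60 + 56 + 570 = 746 min
746 = 0·1440 + 746; 746 = 12·60 + 26 → 12:26, same day
→ 2022-04-29 12:26 BBY

2022-04-29 12:26 BBY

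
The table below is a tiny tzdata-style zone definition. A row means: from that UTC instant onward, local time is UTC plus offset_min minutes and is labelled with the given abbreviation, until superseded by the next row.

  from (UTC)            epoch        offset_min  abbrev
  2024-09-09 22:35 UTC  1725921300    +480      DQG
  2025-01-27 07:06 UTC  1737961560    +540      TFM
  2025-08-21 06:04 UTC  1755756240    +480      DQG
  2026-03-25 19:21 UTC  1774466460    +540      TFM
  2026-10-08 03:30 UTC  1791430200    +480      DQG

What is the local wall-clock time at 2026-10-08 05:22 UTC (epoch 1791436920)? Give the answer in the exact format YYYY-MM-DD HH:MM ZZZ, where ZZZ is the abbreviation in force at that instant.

2026-10-08 13:22 DQG

Query: 2026-10-08 05:22 UTC
Rule 5/5 (DQG, +08:00): 2026-10-08 03:30 UTC ≤ query < +∞
5·60 + 22 + 480 = 802 min
802 = 0·1440 + 802; 802 = 13·60 + 22 → 13:22, same day
→ 2026-10-08 13:22 DQG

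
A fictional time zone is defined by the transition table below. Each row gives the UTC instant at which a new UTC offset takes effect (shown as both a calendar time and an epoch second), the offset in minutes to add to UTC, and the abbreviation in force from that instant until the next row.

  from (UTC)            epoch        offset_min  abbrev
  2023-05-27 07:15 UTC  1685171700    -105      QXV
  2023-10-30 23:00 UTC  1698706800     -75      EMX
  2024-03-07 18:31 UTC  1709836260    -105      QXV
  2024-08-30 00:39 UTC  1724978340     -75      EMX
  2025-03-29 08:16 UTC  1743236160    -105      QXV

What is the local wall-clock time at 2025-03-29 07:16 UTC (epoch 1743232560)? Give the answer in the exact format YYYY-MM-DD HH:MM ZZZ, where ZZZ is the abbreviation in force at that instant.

2025-03-29 06:01 EMX

Query: 2025-03-29 07:16 UTC
Rule 4/5 (EMX, -01:15): 2024-08-30 00:39 UTC ≤ query < 2025-03-29 08:16 UTC
7·60 + 16 - 75 = 361 min
361 = 0·1440 + 361; 361 = 6·60 + 1 → 06:01, same day
→ 2025-03-29 06:01 EMX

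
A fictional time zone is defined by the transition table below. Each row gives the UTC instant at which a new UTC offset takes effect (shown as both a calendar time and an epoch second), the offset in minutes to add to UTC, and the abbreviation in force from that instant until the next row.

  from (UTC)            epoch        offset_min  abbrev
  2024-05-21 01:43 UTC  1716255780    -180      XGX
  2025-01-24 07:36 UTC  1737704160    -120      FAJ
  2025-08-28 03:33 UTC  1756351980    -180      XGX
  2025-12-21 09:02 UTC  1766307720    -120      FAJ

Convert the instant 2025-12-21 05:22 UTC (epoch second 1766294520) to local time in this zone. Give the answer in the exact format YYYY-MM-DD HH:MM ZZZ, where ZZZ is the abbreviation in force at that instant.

2025-12-21 02:22 XGX

Query: 2025-12-21 05:22 UTC
Rule 3/4 (XGX, -03:00): 2025-08-28 03:33 UTC ≤ query < 2025-12-21 09:02 UTC
5·60 + 22 - 180 = 142 min
142 = 0·1440 + 142; 142 = 2·60 + 22 → 02:22, same day
→ 2025-12-21 02:22 XGX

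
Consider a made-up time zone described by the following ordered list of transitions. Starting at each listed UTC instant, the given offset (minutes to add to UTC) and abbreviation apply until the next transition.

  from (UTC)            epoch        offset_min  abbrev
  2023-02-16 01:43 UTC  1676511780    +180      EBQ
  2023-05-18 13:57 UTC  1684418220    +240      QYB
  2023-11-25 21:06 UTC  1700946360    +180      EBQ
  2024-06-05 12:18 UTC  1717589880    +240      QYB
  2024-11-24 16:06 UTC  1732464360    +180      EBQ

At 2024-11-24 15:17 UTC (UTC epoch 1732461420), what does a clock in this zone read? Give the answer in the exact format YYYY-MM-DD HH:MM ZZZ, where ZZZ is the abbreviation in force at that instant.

2024-11-24 19:17 QYB

Query: 2024-11-24 15:17 UTC
Rule 4/5 (QYB, +04:00): 2024-06-05 12:18 UTC ≤ query < 2024-11-24 16:06 UTC
15·60 + 17 + 240 = 1157 min
1157 = 0·1440 + 1157; 1157 = 19·60 + 17 → 19:17, same day
→ 2024-11-24 19:17 QYB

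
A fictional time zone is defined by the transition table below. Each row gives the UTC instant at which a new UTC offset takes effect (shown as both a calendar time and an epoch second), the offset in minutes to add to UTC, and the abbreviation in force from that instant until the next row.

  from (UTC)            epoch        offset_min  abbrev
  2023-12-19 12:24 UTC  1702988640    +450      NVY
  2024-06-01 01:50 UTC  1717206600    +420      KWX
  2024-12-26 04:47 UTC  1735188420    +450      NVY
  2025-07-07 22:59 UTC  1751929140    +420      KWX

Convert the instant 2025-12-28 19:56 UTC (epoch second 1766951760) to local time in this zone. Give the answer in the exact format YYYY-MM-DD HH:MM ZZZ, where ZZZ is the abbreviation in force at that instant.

Query: 2025-12-28 19:56 UTC
Rule 4/4 (KWX, +07:00): 2025-07-07 22:59 UTC ≤ query < +∞
19·60 + 56 + 420 = 1616 min
1616 = 1·1440 + 176; 176 = 2·60 + 56 → 02:56, 2025-12-28 + 1 day = 2025-12-29
→ 2025-12-29 02:56 KWX

2025-12-29 02:56 KWX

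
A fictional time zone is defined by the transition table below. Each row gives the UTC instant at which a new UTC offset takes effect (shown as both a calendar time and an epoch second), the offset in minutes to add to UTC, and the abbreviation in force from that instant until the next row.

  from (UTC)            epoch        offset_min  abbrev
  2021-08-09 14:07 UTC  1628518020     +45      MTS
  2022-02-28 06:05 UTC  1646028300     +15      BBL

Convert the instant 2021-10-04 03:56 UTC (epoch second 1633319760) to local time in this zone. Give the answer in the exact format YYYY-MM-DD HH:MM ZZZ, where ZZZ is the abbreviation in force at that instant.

2021-10-04 04:41 MTS

Query: 2021-10-04 03:56 UTC
Rule 1/2 (MTS, +00:45): 2021-08-09 14:07 UTC ≤ query < 2022-02-28 06:05 UTC
3·60 + 56 + 45 = 281 min
281 = 0·1440 + 281; 281 = 4·60 + 41 → 04:41, same day
→ 2021-10-04 04:41 MTS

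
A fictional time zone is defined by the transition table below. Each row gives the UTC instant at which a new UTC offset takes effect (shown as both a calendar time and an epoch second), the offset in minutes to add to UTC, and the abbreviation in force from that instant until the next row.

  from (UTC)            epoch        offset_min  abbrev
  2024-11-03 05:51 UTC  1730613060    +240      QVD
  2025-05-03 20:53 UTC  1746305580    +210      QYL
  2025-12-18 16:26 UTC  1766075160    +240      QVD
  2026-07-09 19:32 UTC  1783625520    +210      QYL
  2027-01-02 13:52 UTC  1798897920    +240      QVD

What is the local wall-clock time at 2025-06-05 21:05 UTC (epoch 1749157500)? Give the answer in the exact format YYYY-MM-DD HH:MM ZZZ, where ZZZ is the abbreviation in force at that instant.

Query: 2025-06-05 21:05 UTC
Rule 2/5 (QYL, +03:30): 2025-05-03 20:53 UTC ≤ query < 2025-12-18 16:26 UTC
21·60 + 5 + 210 = 1475 min
1475 = 1·1440 + 35; 35 = 0·60 + 35 → 00:35, 2025-06-05 + 1 day = 2025-06-06
→ 2025-06-06 00:35 QYL

2025-06-06 00:35 QYL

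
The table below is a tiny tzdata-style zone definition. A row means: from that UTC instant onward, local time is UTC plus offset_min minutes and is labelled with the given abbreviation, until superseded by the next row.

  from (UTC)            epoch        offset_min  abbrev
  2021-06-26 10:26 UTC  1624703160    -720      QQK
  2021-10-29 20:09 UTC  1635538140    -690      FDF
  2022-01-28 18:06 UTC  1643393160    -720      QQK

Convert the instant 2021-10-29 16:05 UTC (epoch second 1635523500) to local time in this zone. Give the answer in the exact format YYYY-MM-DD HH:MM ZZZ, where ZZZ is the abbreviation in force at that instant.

Query: 2021-10-29 16:05 UTC
Rule 1/3 (QQK, -12:00): 2021-06-26 10:26 UTC ≤ query < 2021-10-29 20:09 UTC
16·60 + 5 - 720 = 245 min
245 = 0·1440 + 245; 245 = 4·60 + 5 → 04:05, same day
→ 2021-10-29 04:05 QQK

2021-10-29 04:05 QQK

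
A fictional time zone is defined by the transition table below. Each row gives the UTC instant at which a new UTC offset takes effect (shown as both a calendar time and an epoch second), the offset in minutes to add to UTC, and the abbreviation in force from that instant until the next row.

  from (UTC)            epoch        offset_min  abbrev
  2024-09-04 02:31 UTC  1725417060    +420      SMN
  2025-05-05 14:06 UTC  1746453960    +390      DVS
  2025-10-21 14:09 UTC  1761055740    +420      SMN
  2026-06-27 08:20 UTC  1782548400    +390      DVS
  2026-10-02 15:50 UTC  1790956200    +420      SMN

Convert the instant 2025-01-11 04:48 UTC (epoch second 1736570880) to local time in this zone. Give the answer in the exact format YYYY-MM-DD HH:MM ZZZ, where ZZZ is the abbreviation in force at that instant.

Query: 2025-01-11 04:48 UTC
Rule 1/5 (SMN, +07:00): 2024-09-04 02:31 UTC ≤ query < 2025-05-05 14:06 UTC
4·60 + 48 + 420 = 708 min
708 = 0·1440 + 708; 708 = 11·60 + 48 → 11:48, same day
→ 2025-01-11 11:48 SMN

2025-01-11 11:48 SMN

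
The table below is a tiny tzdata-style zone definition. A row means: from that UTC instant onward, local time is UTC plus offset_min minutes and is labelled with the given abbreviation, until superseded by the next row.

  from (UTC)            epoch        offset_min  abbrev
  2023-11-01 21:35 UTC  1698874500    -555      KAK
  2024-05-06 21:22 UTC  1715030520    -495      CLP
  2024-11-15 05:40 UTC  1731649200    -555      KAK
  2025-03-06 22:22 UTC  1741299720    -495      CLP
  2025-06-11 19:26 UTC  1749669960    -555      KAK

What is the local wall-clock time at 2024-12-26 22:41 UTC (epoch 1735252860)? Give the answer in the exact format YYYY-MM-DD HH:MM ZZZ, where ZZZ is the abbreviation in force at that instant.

Query: 2024-12-26 22:41 UTC
Rule 3/5 (KAK, -09:15): 2024-11-15 05:40 UTC ≤ query < 2025-03-06 22:22 UTC
22·60 + 41 - 555 = 806 min
806 = 0·1440 + 806; 806 = 13·60 + 26 → 13:26, same day
→ 2024-12-26 13:26 KAK

2024-12-26 13:26 KAK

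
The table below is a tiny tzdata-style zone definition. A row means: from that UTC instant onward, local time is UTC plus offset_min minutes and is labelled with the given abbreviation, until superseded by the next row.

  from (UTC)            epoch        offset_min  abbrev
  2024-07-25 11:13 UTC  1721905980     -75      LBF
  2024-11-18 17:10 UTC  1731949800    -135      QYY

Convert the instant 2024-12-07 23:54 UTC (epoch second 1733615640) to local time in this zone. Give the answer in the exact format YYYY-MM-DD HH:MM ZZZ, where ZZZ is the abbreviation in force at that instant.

2024-12-07 21:39 QYY

Query: 2024-12-07 23:54 UTC
Rule 2/2 (QYY, -02:15): 2024-11-18 17:10 UTC ≤ query < +∞
23·60 + 54 - 135 = 1299 min
1299 = 0·1440 + 1299; 1299 = 21·60 + 39 → 21:39, same day
→ 2024-12-07 21:39 QYY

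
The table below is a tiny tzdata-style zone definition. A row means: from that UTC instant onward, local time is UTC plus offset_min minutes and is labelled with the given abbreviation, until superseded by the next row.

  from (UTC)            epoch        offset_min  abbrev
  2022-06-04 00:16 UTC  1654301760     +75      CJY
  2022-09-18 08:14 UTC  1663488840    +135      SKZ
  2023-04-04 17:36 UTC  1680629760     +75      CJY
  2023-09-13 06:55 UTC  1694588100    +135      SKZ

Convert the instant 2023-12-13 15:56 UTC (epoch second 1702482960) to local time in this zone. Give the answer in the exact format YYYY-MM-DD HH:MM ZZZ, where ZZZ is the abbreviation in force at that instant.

2023-12-13 18:11 SKZ

Query: 2023-12-13 15:56 UTC
Rule 4/4 (SKZ, +02:15): 2023-09-13 06:55 UTC ≤ query < +∞
15·60 + 56 + 135 = 1091 min
1091 = 0·1440 + 1091; 1091 = 18·60 + 11 → 18:11, same day
→ 2023-12-13 18:11 SKZ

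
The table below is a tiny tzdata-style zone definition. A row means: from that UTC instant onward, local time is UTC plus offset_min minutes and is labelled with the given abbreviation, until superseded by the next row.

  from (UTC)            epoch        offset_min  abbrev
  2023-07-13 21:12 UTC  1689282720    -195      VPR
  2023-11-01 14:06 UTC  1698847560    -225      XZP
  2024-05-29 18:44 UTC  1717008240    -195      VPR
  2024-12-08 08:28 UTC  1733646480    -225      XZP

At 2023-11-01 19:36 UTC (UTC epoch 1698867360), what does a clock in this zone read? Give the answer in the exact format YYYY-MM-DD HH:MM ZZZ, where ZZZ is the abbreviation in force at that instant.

Query: 2023-11-01 19:36 UTC
Rule 2/4 (XZP, -03:45): 2023-11-01 14:06 UTC ≤ query < 2024-05-29 18:44 UTC
19·60 + 36 - 225 = 951 min
951 = 0·1440 + 951; 951 = 15·60 + 51 → 15:51, same day
→ 2023-11-01 15:51 XZP

2023-11-01 15:51 XZP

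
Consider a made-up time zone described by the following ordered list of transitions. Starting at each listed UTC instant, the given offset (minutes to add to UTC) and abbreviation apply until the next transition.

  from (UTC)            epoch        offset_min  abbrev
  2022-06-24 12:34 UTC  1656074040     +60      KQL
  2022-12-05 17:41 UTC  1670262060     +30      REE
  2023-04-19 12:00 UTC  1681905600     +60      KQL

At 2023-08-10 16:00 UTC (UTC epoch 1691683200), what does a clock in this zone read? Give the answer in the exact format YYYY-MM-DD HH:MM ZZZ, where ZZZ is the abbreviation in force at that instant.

Query: 2023-08-10 16:00 UTC
Rule 3/3 (KQL, +01:00): 2023-04-19 12:00 UTC ≤ query < +∞
16·60 + 0 + 60 = 1020 min
1020 = 0·1440 + 1020; 1020 = 17·60 + 0 → 17:00, same day
→ 2023-08-10 17:00 KQL

2023-08-10 17:00 KQL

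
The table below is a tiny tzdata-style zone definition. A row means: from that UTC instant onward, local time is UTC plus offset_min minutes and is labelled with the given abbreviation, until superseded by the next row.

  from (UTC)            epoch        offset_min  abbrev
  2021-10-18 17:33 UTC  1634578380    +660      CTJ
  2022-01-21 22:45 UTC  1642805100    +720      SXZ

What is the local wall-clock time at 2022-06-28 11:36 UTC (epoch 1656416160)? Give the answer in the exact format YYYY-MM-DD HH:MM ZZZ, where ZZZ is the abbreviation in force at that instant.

2022-06-28 23:36 SXZ

Query: 2022-06-28 11:36 UTC
Rule 2/2 (SXZ, +12:00): 2022-01-21 22:45 UTC ≤ query < +∞
11·60 + 36 + 720 = 1416 min
1416 = 0·1440 + 1416; 1416 = 23·60 + 36 → 23:36, same day
→ 2022-06-28 23:36 SXZ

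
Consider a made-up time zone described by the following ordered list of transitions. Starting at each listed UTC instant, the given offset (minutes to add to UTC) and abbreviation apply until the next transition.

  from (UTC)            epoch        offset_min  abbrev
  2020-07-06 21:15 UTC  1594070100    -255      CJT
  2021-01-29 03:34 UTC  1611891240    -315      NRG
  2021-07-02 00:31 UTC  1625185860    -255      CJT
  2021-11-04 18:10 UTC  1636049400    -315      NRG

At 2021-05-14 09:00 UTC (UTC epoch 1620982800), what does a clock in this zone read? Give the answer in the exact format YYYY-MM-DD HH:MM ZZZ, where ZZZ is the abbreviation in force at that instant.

Query: 2021-05-14 09:00 UTC
Rule 2/4 (NRG, -05:15): 2021-01-29 03:34 UTC ≤ query < 2021-07-02 00:31 UTC
9·60 + 0 - 315 = 225 min
225 = 0·1440 + 225; 225 = 3·60 + 45 → 03:45, same day
→ 2021-05-14 03:45 NRG

2021-05-14 03:45 NRG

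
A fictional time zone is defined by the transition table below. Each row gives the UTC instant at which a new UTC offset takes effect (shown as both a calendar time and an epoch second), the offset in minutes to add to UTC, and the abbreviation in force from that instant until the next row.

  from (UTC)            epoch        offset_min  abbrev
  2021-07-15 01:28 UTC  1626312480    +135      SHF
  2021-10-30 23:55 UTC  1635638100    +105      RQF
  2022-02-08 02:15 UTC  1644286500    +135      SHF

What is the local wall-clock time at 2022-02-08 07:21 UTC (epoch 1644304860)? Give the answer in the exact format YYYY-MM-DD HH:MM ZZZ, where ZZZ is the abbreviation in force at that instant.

Query: 2022-02-08 07:21 UTC
Rule 3/3 (SHF, +02:15): 2022-02-08 02:15 UTC ≤ query < +∞
7·60 + 21 + 135 = 576 min
576 = 0·1440 + 576; 576 = 9·60 + 36 → 09:36, same day
→ 2022-02-08 09:36 SHF

2022-02-08 09:36 SHF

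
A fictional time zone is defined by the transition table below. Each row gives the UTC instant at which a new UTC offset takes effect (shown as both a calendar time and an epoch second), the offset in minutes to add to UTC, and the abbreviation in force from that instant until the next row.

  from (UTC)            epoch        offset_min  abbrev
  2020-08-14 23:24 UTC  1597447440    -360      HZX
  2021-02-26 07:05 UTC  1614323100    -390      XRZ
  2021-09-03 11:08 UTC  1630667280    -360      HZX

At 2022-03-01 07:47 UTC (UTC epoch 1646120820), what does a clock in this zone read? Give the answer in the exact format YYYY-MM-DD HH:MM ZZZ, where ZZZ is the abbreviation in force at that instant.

2022-03-01 01:47 HZX

Query: 2022-03-01 07:47 UTC
Rule 3/3 (HZX, -06:00): 2021-09-03 11:08 UTC ≤ query < +∞
7·60 + 47 - 360 = 107 min
107 = 0·1440 + 107; 107 = 1·60 + 47 → 01:47, same day
→ 2022-03-01 01:47 HZX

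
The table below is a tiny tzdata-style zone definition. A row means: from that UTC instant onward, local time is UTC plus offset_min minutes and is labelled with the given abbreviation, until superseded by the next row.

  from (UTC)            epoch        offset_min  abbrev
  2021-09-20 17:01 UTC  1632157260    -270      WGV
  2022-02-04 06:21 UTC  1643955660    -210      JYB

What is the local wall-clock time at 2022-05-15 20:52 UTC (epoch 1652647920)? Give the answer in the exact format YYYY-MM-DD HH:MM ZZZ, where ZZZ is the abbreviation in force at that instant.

2022-05-15 17:22 JYB

Query: 2022-05-15 20:52 UTC
Rule 2/2 (JYB, -03:30): 2022-02-04 06:21 UTC ≤ query < +∞
20·60 + 52 - 210 = 1042 min
1042 = 0·1440 + 1042; 1042 = 17·60 + 22 → 17:22, same day
→ 2022-05-15 17:22 JYB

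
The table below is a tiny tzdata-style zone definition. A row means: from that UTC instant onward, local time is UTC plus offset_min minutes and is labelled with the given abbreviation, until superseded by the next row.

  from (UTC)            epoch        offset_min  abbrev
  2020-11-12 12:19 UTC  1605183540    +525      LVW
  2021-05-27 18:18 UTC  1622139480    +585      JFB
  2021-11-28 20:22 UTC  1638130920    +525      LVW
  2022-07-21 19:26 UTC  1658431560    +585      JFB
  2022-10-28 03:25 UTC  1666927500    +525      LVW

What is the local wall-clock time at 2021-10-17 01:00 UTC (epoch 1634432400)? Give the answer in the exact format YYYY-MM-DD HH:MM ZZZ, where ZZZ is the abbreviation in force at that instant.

Query: 2021-10-17 01:00 UTC
Rule 2/5 (JFB, +09:45): 2021-05-27 18:18 UTC ≤ query < 2021-11-28 20:22 UTC
1·60 + 0 + 585 = 645 min
645 = 0·1440 + 645; 645 = 10·60 + 45 → 10:45, same day
→ 2021-10-17 10:45 JFB

2021-10-17 10:45 JFB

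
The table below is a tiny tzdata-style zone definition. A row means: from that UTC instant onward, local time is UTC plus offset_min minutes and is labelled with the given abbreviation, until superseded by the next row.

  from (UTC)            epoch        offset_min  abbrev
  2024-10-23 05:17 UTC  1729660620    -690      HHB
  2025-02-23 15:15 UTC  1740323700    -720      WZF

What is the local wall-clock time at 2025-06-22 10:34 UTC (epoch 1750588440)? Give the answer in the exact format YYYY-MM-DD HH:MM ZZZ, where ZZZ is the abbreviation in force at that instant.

Query: 2025-06-22 10:34 UTC
Rule 2/2 (WZF, -12:00): 2025-02-23 15:15 UTC ≤ query < +∞
10·60 + 34 - 720 = -86 min
-86 = -1·1440 + 1354; 1354 = 22·60 + 34 → 22:34, 2025-06-22 - 1 day = 2025-06-21
→ 2025-06-21 22:34 WZF

2025-06-21 22:34 WZF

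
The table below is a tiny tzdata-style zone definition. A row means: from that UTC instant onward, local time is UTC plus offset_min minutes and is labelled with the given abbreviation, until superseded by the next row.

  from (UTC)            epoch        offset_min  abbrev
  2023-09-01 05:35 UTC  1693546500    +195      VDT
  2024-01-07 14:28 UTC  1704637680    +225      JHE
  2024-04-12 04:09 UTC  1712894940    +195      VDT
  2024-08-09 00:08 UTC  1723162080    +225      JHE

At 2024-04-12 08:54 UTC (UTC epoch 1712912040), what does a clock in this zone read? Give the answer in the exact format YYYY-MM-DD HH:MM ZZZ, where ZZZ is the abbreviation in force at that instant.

Query: 2024-04-12 08:54 UTC
Rule 3/4 (VDT, +03:15): 2024-04-12 04:09 UTC ≤ query < 2024-08-09 00:08 UTC
8·60 + 54 + 195 = 729 min
729 = 0·1440 + 729; 729 = 12·60 + 9 → 12:09, same day
→ 2024-04-12 12:09 VDT

2024-04-12 12:09 VDT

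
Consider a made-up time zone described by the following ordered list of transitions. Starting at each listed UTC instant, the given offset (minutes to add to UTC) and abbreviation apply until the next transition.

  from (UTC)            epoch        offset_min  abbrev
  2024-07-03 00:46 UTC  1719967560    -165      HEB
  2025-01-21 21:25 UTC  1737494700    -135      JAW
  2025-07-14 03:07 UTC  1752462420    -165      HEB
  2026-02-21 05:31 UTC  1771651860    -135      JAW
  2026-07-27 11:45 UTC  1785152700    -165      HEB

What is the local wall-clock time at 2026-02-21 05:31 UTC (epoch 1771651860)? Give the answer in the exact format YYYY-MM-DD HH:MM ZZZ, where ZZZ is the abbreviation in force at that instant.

2026-02-21 03:16 JAW

Query: 2026-02-21 05:31 UTC
Rule 4/5 (JAW, -02:15): 2026-02-21 05:31 UTC ≤ query < 2026-07-27 11:45 UTC
5·60 + 31 - 135 = 196 min
196 = 0·1440 + 196; 196 = 3·60 + 16 → 03:16, same day
→ 2026-02-21 03:16 JAW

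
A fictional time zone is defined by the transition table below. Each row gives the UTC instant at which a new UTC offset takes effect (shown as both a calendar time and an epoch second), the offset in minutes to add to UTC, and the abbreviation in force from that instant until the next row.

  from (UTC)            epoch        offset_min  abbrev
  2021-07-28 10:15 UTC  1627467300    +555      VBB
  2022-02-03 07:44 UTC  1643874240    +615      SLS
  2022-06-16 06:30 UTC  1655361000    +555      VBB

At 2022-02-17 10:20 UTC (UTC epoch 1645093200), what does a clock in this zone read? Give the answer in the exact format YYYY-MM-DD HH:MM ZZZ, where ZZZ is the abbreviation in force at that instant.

Query: 2022-02-17 10:20 UTC
Rule 2/3 (SLS, +10:15): 2022-02-03 07:44 UTC ≤ query < 2022-06-16 06:30 UTC
10·60 + 20 + 615 = 1235 min
1235 = 0·1440 + 1235; 1235 = 20·60 + 35 → 20:35, same day
→ 2022-02-17 20:35 SLS

2022-02-17 20:35 SLS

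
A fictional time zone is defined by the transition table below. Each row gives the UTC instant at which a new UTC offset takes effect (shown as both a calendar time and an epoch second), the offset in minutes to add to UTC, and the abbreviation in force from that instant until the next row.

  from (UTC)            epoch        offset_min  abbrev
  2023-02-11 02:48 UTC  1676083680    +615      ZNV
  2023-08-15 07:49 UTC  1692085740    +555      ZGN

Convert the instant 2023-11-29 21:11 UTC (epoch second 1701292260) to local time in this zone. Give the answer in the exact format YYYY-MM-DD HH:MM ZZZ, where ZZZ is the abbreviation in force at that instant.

Query: 2023-11-29 21:11 UTC
Rule 2/2 (ZGN, +09:15): 2023-08-15 07:49 UTC ≤ query < +∞
21·60 + 11 + 555 = 1826 min
1826 = 1·1440 + 386; 386 = 6·60 + 26 → 06:26, 2023-11-29 + 1 day = 2023-11-30
→ 2023-11-30 06:26 ZGN

2023-11-30 06:26 ZGN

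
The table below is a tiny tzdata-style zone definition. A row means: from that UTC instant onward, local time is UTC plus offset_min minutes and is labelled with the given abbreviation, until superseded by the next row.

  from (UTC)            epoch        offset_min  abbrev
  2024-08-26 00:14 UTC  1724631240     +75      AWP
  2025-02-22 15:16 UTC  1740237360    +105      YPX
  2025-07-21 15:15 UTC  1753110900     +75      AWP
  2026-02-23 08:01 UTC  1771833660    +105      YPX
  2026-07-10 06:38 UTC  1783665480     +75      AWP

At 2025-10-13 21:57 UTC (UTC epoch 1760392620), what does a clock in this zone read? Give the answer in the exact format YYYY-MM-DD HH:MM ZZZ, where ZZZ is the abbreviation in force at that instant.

2025-10-13 23:12 AWP

Query: 2025-10-13 21:57 UTC
Rule 3/5 (AWP, +01:15): 2025-07-21 15:15 UTC ≤ query < 2026-02-23 08:01 UTC
21·60 + 57 + 75 = 1392 min
1392 = 0·1440 + 1392; 1392 = 23·60 + 12 → 23:12, same day
→ 2025-10-13 23:12 AWP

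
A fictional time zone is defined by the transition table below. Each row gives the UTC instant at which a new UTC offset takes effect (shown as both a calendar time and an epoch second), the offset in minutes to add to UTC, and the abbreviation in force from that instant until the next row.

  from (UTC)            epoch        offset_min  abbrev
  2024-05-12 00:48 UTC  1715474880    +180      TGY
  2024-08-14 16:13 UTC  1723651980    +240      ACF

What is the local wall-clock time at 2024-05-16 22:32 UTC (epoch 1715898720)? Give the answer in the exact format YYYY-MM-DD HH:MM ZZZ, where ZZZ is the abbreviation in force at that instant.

2024-05-17 01:32 TGY

Query: 2024-05-16 22:32 UTC
Rule 1/2 (TGY, +03:00): 2024-05-12 00:48 UTC ≤ query < 2024-08-14 16:13 UTC
22·60 + 32 + 180 = 1532 min
1532 = 1·1440 + 92; 92 = 1·60 + 32 → 01:32, 2024-05-16 + 1 day = 2024-05-17
→ 2024-05-17 01:32 TGY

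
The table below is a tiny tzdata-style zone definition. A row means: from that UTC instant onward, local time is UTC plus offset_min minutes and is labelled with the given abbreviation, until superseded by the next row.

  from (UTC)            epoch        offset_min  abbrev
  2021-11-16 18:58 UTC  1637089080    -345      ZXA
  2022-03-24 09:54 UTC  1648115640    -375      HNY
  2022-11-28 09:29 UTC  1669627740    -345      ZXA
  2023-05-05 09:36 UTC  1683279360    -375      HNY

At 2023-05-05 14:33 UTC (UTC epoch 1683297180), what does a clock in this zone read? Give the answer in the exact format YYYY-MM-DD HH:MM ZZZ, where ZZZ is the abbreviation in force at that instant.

Query: 2023-05-05 14:33 UTC
Rule 4/4 (HNY, -06:15): 2023-05-05 09:36 UTC ≤ query < +∞
14·60 + 33 - 375 = 498 min
498 = 0·1440 + 498; 498 = 8·60 + 18 → 08:18, same day
→ 2023-05-05 08:18 HNY

2023-05-05 08:18 HNY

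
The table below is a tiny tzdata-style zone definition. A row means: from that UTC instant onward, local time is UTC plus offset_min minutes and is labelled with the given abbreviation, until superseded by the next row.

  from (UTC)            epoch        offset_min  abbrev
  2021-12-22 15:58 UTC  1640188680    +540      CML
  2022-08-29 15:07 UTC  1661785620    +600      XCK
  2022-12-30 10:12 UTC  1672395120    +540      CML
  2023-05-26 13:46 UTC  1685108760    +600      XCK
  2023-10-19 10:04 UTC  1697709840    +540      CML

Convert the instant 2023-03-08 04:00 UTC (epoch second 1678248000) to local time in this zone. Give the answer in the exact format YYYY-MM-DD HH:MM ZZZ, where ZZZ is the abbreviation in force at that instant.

Query: 2023-03-08 04:00 UTC
Rule 3/5 (CML, +09:00): 2022-12-30 10:12 UTC ≤ query < 2023-05-26 13:46 UTC
4·60 + 0 + 540 = 780 min
780 = 0·1440 + 780; 780 = 13·60 + 0 → 13:00, same day
→ 2023-03-08 13:00 CML

2023-03-08 13:00 CML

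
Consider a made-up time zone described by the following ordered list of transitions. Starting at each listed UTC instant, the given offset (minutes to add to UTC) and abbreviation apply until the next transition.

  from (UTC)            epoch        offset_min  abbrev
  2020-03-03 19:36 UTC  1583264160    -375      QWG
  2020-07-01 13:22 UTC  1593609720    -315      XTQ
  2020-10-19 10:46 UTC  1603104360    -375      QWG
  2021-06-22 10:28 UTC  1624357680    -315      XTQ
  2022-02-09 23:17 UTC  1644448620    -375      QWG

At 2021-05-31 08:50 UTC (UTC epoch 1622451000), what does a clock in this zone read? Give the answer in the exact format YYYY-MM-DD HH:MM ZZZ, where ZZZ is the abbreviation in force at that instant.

2021-05-31 02:35 QWG

Query: 2021-05-31 08:50 UTC
Rule 3/5 (QWG, -06:15): 2020-10-19 10:46 UTC ≤ query < 2021-06-22 10:28 UTC
8·60 + 50 - 375 = 155 min
155 = 0·1440 + 155; 155 = 2·60 + 35 → 02:35, same day
→ 2021-05-31 02:35 QWG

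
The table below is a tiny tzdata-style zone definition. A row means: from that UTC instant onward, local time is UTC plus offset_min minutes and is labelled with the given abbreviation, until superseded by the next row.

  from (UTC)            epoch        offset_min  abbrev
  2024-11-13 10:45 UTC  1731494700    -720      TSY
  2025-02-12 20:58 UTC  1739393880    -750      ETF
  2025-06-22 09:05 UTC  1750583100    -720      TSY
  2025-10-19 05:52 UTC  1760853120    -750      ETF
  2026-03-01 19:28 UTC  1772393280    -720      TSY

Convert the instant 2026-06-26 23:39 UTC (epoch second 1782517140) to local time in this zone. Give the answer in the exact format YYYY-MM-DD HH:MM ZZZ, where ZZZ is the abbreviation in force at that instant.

Query: 2026-06-26 23:39 UTC
Rule 5/5 (TSY, -12:00): 2026-03-01 19:28 UTC ≤ query < +∞
23·60 + 39 - 720 = 699 min
699 = 0·1440 + 699; 699 = 11·60 + 39 → 11:39, same day
→ 2026-06-26 11:39 TSY

2026-06-26 11:39 TSY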